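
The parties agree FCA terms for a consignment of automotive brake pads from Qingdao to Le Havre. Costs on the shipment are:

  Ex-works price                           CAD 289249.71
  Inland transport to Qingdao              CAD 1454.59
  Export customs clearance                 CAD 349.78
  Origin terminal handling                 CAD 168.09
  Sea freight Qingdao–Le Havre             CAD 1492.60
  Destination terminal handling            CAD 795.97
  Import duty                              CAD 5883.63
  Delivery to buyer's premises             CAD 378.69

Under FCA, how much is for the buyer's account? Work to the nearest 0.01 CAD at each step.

Buyer's account: CAD 8718.98

FCA: the seller delivers export-cleared goods to the carrier; the buyer bears costs from that point.
Seller's account: goods 289249.71 + inland to port 1454.59 + export clearance 349.78 = 291054.08
Buyer's account: origin terminal 168.09 + freight 1492.60 + destination terminal 795.97 + duty 5883.63 + delivery 378.69 = 8718.98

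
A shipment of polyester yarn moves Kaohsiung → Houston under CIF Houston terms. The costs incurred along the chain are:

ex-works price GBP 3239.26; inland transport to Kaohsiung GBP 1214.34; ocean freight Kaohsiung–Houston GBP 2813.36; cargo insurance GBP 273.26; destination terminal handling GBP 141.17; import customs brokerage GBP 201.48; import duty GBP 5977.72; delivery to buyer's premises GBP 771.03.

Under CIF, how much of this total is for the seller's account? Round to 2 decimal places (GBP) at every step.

CIF: the seller pays costs through ocean freight and marine insurance to the destination port.
Seller's account: goods 3239.26 + inland to port 1214.34 + freight 2813.36 + insurance 273.26 = 7540.22
Buyer's account: destination terminal 141.17 + brokerage 201.48 + duty 5977.72 + delivery 771.03 = 7091.40

Seller's account: GBP 7540.22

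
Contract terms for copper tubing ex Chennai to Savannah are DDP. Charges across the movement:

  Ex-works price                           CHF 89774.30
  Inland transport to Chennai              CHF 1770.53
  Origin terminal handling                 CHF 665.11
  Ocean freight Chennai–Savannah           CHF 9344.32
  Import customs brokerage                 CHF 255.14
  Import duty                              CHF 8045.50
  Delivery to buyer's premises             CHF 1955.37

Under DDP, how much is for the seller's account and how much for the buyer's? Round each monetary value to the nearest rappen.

DDP: the seller bears all costs including import duty.
Seller's account: goods 89774.30 + inland to port 1770.53 + origin terminal 665.11 + freight 9344.32 + brokerage 255.14 + duty 8045.50 + delivery 1955.37 = 111810.27
Buyer's account: 0.00

Seller: CHF 111810.27; buyer: CHF 0.00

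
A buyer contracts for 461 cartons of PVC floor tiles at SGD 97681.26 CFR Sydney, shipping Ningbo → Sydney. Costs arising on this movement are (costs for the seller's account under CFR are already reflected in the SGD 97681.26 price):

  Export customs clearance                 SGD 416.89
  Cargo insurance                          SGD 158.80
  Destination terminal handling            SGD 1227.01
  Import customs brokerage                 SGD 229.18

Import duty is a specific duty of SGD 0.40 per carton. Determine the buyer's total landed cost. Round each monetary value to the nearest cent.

CFR: the seller pays costs through ocean freight to the destination port, but not insurance.
Already in the invoice (seller's account under CFR): export clearance — exclude.
CIF value = CFR price + insurance = 97681.26 + 158.80 = 97840.06
Import duty = 461 × 0.40 = 184.40
Buyer bears: insurance 158.80 + destination terminal 1227.01 + brokerage 229.18 + duty 184.40 = 1799.39
Landed cost = invoice 97681.26 + 1799.39 = 99480.65

Total landed cost: SGD 99480.65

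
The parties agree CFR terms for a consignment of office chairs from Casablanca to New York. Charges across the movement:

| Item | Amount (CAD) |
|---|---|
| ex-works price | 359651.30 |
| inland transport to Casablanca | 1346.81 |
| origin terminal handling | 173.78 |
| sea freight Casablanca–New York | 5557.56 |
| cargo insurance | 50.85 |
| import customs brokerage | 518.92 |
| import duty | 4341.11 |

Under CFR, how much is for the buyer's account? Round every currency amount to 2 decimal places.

CFR: the seller pays costs through ocean freight to the destination port, but not insurance.
Seller's account: goods 359651.30 + inland to port 1346.81 + origin terminal 173.78 + freight 5557.56 = 366729.45
Buyer's account: insurance 50.85 + brokerage 518.92 + duty 4341.11 = 4910.88

Buyer's account: CAD 4910.88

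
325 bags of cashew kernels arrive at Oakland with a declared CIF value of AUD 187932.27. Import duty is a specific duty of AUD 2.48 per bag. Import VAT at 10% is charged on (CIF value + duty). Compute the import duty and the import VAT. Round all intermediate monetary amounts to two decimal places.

Import duty = 325 × 2.48 = 806.00
VAT base = CIF + duty = 187932.27 + 806.00 = 188738.27
Import VAT = 188738.27 × 10% = 18873.83

Import duty: AUD 806.00; import VAT: AUD 18873.83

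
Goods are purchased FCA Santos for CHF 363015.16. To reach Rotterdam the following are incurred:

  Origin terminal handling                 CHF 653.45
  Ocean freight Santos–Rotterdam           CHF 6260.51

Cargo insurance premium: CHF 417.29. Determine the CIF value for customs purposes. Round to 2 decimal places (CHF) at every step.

CIF = FCA price + pre-shipment costs + freight + insurance
CIF = 363015.16 + 653.45 + 6260.51 + 417.29 = 370346.41

CIF value: CHF 370346.41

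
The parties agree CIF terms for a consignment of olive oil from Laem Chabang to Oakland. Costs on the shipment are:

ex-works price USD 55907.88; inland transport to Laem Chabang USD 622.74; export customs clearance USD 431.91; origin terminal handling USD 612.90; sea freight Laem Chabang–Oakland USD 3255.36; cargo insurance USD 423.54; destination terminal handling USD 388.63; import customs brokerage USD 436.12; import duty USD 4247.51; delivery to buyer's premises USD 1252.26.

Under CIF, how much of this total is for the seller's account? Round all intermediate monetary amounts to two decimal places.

CIF: the seller pays costs through ocean freight and marine insurance to the destination port.
Seller's account: goods 55907.88 + inland to port 622.74 + export clearance 431.91 + origin terminal 612.90 + freight 3255.36 + insurance 423.54 = 61254.33
Buyer's account: destination terminal 388.63 + brokerage 436.12 + duty 4247.51 + delivery 1252.26 = 6324.52

Seller's account: USD 61254.33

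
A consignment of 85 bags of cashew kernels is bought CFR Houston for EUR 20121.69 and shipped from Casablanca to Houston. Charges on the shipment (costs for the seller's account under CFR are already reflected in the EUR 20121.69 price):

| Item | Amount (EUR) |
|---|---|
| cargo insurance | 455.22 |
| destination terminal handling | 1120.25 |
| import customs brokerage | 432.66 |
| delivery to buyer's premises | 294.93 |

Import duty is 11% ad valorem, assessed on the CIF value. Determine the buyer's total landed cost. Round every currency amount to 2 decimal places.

Total landed cost: EUR 24688.21

CFR: the seller pays costs through ocean freight to the destination port, but not insurance.
CIF value = CFR price + insurance = 20121.69 + 455.22 = 20576.91
Import duty = 20576.91 × 11% = 2263.46
Buyer bears: insurance 455.22 + destination terminal 1120.25 + brokerage 432.66 + delivery 294.93 + duty 2263.46 = 4566.52
Landed cost = invoice 20121.69 + 4566.52 = 24688.21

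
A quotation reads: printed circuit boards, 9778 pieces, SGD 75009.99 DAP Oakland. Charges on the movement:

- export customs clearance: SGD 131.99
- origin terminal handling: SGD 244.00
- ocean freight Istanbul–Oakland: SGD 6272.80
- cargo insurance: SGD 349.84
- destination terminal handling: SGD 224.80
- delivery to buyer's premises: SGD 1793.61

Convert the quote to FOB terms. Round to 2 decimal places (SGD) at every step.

FOB price: SGD 66368.94

Not relevant to the conversion: origin terminal, export clearance — on the seller under both DAP and FOB; already in the DAP price and stays in the FOB price.
From DAP to FOB, the seller no longer bears: freight, insurance, destination terminal, delivery.
FOB price = 75009.99 − 6272.80 − 349.84 − 224.80 − 1793.61 = 66368.94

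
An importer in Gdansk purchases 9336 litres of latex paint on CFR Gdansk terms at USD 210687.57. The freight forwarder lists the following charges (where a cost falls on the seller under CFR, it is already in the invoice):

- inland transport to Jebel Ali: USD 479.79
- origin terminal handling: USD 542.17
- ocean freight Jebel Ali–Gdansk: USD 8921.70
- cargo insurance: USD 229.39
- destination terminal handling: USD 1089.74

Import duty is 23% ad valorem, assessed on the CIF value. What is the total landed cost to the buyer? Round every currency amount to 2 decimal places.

CFR: the seller pays costs through ocean freight to the destination port, but not insurance.
Already in the invoice (seller's account under CFR): inland to port, origin terminal, freight — exclude.
CIF value = CFR price + insurance = 210687.57 + 229.39 = 210916.96
Import duty = 210916.96 × 23% = 48510.90
Buyer bears: insurance 229.39 + destination terminal 1089.74 + duty 48510.90 = 49830.03
Landed cost = invoice 210687.57 + 49830.03 = 260517.60

Total landed cost: USD 260517.60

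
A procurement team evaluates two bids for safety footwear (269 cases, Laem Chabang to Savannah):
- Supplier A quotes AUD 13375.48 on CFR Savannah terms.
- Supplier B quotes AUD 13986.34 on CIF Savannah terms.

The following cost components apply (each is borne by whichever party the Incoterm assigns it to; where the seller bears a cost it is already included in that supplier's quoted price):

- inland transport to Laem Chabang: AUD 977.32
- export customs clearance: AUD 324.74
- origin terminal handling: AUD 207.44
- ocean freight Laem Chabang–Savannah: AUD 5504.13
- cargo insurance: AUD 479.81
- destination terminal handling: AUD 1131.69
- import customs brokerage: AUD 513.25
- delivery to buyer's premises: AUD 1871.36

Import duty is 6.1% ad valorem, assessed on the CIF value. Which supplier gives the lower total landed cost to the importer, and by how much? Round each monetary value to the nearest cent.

Supplier A (CFR):
CIF value = CFR price + insurance = 13375.48 + 479.81 = 13855.29
Import duty = 13855.29 × 6.1% = 845.17
Buyer bears (A): 479.81 + 1131.69 + 513.25 + 1871.36 = 3996.11
Landed cost (A) = invoice 13375.48 + 3996.11 + duty 845.17 = 18216.76
Supplier B (CIF):
The CIF price already equals the CIF value: 13986.34
Import duty = 13986.34 × 6.1% = 853.17
Buyer bears (B): 1131.69 + 513.25 + 1871.36 = 3516.30
Landed cost (B) = invoice 13986.34 + 3516.30 + duty 853.17 = 18355.81
Difference = |18216.76 − 18355.81| = 139.05

Supplier A is cheaper by AUD 139.05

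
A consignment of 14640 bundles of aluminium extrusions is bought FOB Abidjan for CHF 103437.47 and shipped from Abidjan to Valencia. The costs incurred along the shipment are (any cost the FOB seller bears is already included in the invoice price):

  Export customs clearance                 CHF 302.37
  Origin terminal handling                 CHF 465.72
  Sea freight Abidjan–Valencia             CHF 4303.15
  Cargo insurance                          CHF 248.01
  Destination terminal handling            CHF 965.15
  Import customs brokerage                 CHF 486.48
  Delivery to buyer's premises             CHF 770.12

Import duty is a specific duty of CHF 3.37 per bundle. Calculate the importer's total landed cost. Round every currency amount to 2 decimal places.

FOB: the seller bears costs until goods are on board at the origin port; the buyer bears freight, insurance and all costs thereafter.
Already in the invoice (seller's account under FOB): export clearance, origin terminal — exclude.
CIF value = FOB price + freight + insurance = 103437.47 + 4303.15 + 248.01 = 107988.63
Import duty = 14640 × 3.37 = 49336.80
Buyer bears: freight 4303.15 + insurance 248.01 + destination terminal 965.15 + brokerage 486.48 + delivery 770.12 + duty 49336.80 = 56109.71
Landed cost = invoice 103437.47 + 56109.71 = 159547.18

Total landed cost: CHF 159547.18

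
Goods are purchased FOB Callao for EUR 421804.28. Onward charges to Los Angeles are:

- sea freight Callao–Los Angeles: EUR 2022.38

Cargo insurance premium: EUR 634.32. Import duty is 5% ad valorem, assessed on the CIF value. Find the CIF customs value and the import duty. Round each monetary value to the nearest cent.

CIF value: EUR 424460.98; import duty: EUR 21223.05

CIF = FOB price + freight + insurance
CIF = 421804.28 + 2022.38 + 634.32 = 424460.98
Import duty = 424460.98 × 5% = 21223.05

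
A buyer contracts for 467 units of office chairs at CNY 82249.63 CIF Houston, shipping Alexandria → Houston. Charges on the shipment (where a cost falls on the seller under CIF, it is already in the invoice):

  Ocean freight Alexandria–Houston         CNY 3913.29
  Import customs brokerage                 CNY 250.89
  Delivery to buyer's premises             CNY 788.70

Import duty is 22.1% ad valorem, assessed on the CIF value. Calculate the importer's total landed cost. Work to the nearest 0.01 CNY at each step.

CIF: the seller pays costs through ocean freight and marine insurance to the destination port.
Already in the invoice (seller's account under CIF): freight — exclude.
The CIF price already equals the CIF value: 82249.63
Import duty = 82249.63 × 22.1% = 18177.17
Buyer bears: brokerage 250.89 + delivery 788.70 + duty 18177.17 = 19216.76
Landed cost = invoice 82249.63 + 19216.76 = 101466.39

Total landed cost: CNY 101466.39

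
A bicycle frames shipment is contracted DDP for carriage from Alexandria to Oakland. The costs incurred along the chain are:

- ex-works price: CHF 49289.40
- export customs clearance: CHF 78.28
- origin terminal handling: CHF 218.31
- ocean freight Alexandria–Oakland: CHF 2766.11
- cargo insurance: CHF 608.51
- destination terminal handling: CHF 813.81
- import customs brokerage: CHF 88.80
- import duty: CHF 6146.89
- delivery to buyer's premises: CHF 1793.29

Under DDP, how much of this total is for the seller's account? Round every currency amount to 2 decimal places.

DDP: the seller bears all costs including import duty.
Seller's account: goods 49289.40 + export clearance 78.28 + origin terminal 218.31 + freight 2766.11 + insurance 608.51 + destination terminal 813.81 + brokerage 88.80 + duty 6146.89 + delivery 1793.29 = 61803.40
Buyer's account: 0.00

Seller's account: CHF 61803.40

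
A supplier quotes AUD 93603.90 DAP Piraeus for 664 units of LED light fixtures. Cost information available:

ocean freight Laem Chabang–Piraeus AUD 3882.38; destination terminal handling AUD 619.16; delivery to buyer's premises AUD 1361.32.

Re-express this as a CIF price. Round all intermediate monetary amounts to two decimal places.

Not relevant to the conversion: freight — on the seller under both DAP and CIF; already in the DAP price and stays in the CIF price.
From DAP to CIF, the seller no longer bears: destination terminal, delivery.
CIF price = 93603.90 − 619.16 − 1361.32 = 91623.42

CIF price: AUD 91623.42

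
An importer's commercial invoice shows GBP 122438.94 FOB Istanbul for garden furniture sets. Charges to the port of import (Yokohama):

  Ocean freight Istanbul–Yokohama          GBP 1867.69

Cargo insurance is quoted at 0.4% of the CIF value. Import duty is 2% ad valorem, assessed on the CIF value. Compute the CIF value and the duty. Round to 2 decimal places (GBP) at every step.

CIF value: GBP 124805.85; import duty: GBP 2496.12

Let C be the CIF value. C = FOB price + freight + 0.4% × C
C − 0.4% × C = 122438.94 + 1867.69
0.996 × C = 124306.63
C = 124306.63 / 0.996 = 124805.85
Insurance premium = 0.4% × 124805.85 = 499.22
Import duty = 124805.85 × 2% = 2496.12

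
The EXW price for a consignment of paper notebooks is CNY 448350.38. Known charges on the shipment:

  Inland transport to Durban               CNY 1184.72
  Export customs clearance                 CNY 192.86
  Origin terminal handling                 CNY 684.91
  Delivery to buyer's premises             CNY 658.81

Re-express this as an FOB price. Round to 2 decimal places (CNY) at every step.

Not relevant to the conversion: delivery — on the buyer under both terms; not part of either seller's price.
From EXW to FOB, the seller additionally bears: inland to port, export clearance, origin terminal.
FOB price = 448350.38 + 1184.72 + 192.86 + 684.91 = 450412.87

FOB price: CNY 450412.87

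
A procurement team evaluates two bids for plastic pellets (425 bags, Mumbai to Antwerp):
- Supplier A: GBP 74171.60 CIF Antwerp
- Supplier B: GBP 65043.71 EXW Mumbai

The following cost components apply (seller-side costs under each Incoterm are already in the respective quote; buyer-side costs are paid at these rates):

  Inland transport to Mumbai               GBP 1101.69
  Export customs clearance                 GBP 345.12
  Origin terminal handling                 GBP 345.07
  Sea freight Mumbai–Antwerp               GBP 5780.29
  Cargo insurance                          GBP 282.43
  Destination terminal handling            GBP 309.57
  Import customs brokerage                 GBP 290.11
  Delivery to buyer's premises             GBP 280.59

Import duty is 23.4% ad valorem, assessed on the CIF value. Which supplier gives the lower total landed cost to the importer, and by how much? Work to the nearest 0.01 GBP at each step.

Supplier B is cheaper by GBP 1571.24

Supplier A (CIF):
The CIF price already equals the CIF value: 74171.60
Import duty = 74171.60 × 23.4% = 17356.15
Buyer bears (A): 309.57 + 290.11 + 280.59 = 880.27
Landed cost (A) = invoice 74171.60 + 880.27 + duty 17356.15 = 92408.02
Supplier B (EXW):
CIF value = EXW price + inland to port + export clearance + origin terminal + freight + insurance = 65043.71 + 1101.69 + 345.12 + 345.07 + 5780.29 + 282.43 = 72898.31
Import duty = 72898.31 × 23.4% = 17058.20
Buyer bears (B): 1101.69 + 345.12 + 345.07 + 5780.29 + 282.43 + 309.57 + 290.11 + 280.59 = 8734.87
Landed cost (B) = invoice 65043.71 + 8734.87 + duty 17058.20 = 90836.78
Difference = |92408.02 − 90836.78| = 1571.24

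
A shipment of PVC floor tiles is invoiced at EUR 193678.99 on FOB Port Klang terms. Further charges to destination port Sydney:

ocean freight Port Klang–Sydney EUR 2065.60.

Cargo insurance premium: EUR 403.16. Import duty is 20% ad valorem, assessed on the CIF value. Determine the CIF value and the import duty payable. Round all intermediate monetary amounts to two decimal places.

CIF value: EUR 196147.75; import duty: EUR 39229.55

CIF = FOB price + freight + insurance
CIF = 193678.99 + 2065.60 + 403.16 = 196147.75
Import duty = 196147.75 × 20% = 39229.55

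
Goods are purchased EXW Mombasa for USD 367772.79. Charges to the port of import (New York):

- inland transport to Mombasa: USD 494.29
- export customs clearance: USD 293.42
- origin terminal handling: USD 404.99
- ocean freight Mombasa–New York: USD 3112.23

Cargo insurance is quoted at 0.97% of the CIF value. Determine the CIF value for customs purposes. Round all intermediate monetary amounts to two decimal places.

Let C be the CIF value. C = EXW price + pre-shipment costs + freight + 0.97% × C
C − 0.97% × C = 367772.79 + 494.29 + 293.42 + 404.99 + 3112.23
0.9903 × C = 372077.72
C = 372077.72 / 0.9903 = 375722.23
Insurance premium = 0.97% × 375722.23 = 3644.51

CIF value: USD 375722.23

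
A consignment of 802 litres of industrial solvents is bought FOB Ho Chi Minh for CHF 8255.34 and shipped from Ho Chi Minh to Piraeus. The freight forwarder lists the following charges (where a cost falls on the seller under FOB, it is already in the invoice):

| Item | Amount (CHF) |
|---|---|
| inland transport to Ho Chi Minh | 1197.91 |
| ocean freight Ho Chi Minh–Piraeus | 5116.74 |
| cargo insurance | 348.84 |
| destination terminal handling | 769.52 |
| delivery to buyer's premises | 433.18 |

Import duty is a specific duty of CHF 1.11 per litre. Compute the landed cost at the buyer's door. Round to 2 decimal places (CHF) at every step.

FOB: the seller bears costs until goods are on board at the origin port; the buyer bears freight, insurance and all costs thereafter.
Already in the invoice (seller's account under FOB): inland to port — exclude.
CIF value = FOB price + freight + insurance = 8255.34 + 5116.74 + 348.84 = 13720.92
Import duty = 802 × 1.11 = 890.22
Buyer bears: freight 5116.74 + insurance 348.84 + destination terminal 769.52 + delivery 433.18 + duty 890.22 = 7558.50
Landed cost = invoice 8255.34 + 7558.50 = 15813.84

Total landed cost: CHF 15813.84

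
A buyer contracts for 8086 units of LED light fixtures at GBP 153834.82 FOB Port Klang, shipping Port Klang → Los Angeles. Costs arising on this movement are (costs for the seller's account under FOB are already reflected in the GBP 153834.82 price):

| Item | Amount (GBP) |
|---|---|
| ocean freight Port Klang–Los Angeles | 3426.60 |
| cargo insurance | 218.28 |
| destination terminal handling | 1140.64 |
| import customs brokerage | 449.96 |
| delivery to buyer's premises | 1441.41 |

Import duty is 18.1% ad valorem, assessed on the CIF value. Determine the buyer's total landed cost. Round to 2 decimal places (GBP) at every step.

Total landed cost: GBP 189015.54

FOB: the seller bears costs until goods are on board at the origin port; the buyer bears freight, insurance and all costs thereafter.
CIF value = FOB price + freight + insurance = 153834.82 + 3426.60 + 218.28 = 157479.70
Import duty = 157479.70 × 18.1% = 28503.83
Buyer bears: freight 3426.60 + insurance 218.28 + destination terminal 1140.64 + brokerage 449.96 + delivery 1441.41 + duty 28503.83 = 35180.72
Landed cost = invoice 153834.82 + 35180.72 = 189015.54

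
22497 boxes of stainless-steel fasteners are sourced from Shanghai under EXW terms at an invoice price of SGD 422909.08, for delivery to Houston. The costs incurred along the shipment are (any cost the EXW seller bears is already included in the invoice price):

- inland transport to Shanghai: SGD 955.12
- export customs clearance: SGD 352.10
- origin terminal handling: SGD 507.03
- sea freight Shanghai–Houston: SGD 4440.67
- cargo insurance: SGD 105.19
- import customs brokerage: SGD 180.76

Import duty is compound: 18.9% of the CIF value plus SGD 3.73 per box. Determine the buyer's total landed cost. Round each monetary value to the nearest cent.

Total landed cost: SGD 594495.64

EXW: the seller makes goods available at their premises; the buyer bears all onward costs.
CIF value = EXW price + inland to port + export clearance + origin terminal + freight + insurance = 422909.08 + 955.12 + 352.10 + 507.03 + 4440.67 + 105.19 = 429269.19
Ad valorem component: 429269.19 × 18.9% = 81131.88
Specific component: 22497 × 3.73 = 83913.81
Import duty = 81131.88 + 83913.81 = 165045.69
Buyer bears: inland to port 955.12 + export clearance 352.10 + origin terminal 507.03 + freight 4440.67 + insurance 105.19 + brokerage 180.76 + duty 165045.69 = 171586.56
Landed cost = invoice 422909.08 + 171586.56 = 594495.64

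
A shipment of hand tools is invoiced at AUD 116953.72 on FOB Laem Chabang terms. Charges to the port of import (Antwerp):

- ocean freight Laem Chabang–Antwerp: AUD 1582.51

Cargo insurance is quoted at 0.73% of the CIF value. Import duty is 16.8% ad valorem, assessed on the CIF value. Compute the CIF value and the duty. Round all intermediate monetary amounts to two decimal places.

Let C be the CIF value. C = FOB price + freight + 0.73% × C
C − 0.73% × C = 116953.72 + 1582.51
0.9927 × C = 118536.23
C = 118536.23 / 0.9927 = 119407.91
Insurance premium = 0.73% × 119407.91 = 871.68
Import duty = 119407.91 × 16.8% = 20060.53

CIF value: AUD 119407.91; import duty: AUD 20060.53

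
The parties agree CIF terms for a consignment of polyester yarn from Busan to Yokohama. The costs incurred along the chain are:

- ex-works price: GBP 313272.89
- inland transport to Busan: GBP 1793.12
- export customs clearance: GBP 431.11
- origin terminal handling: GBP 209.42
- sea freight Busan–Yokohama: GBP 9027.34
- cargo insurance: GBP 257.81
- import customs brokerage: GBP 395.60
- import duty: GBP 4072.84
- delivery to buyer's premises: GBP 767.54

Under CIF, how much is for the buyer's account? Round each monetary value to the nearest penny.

Buyer's account: GBP 5235.98

CIF: the seller pays costs through ocean freight and marine insurance to the destination port.
Seller's account: goods 313272.89 + inland to port 1793.12 + export clearance 431.11 + origin terminal 209.42 + freight 9027.34 + insurance 257.81 = 324991.69
Buyer's account: brokerage 395.60 + duty 4072.84 + delivery 767.54 = 5235.98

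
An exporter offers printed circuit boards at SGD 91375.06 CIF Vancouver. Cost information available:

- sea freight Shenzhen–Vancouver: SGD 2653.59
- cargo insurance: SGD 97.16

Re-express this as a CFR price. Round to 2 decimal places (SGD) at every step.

Not relevant to the conversion: freight — on the seller under both CIF and CFR; already in the CIF price and stays in the CFR price.
From CIF to CFR, the seller no longer bears: insurance.
CFR price = 91375.06 − 97.16 = 91277.90

CFR price: SGD 91277.90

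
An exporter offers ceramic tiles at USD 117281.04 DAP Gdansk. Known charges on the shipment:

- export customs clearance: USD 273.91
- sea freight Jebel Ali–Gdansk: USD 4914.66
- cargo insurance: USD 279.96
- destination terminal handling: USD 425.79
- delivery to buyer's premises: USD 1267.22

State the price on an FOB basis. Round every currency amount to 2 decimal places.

FOB price: USD 110393.41

Not relevant to the conversion: export clearance — on the seller under both DAP and FOB; already in the DAP price and stays in the FOB price.
From DAP to FOB, the seller no longer bears: freight, insurance, destination terminal, delivery.
FOB price = 117281.04 − 4914.66 − 279.96 − 425.79 − 1267.22 = 110393.41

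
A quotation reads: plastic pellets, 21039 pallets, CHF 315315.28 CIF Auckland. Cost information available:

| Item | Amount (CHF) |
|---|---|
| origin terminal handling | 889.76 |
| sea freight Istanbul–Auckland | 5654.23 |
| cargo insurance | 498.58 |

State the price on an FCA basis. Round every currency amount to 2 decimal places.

FCA price: CHF 308272.71

From CIF to FCA, the seller no longer bears: origin terminal, freight, insurance.
FCA price = 315315.28 − 889.76 − 5654.23 − 498.58 = 308272.71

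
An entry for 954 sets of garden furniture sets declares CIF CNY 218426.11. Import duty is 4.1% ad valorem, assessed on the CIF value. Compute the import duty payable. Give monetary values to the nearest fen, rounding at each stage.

Import duty = 218426.11 × 4.1% = 8955.47

Import duty: CNY 8955.47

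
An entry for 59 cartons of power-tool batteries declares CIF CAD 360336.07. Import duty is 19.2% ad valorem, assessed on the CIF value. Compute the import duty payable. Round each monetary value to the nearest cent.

Import duty = 360336.07 × 19.2% = 69184.53

Import duty: CAD 69184.53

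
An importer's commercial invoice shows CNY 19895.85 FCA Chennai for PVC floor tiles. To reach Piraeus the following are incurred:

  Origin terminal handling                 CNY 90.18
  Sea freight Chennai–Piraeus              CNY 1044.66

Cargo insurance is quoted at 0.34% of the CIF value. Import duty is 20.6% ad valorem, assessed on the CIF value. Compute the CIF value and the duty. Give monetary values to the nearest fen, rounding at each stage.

Let C be the CIF value. C = FCA price + pre-shipment costs + freight + 0.34% × C
C − 0.34% × C = 19895.85 + 90.18 + 1044.66
0.9966 × C = 21030.69
C = 21030.69 / 0.9966 = 21102.44
Insurance premium = 0.34% × 21102.44 = 71.75
Import duty = 21102.44 × 20.6% = 4347.10

CIF value: CNY 21102.44; import duty: CNY 4347.10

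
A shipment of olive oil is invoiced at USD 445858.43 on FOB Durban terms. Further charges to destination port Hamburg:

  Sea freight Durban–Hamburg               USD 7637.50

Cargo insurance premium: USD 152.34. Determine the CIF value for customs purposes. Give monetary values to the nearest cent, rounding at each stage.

CIF value: USD 453648.27

CIF = FOB price + freight + insurance
CIF = 445858.43 + 7637.50 + 152.34 = 453648.27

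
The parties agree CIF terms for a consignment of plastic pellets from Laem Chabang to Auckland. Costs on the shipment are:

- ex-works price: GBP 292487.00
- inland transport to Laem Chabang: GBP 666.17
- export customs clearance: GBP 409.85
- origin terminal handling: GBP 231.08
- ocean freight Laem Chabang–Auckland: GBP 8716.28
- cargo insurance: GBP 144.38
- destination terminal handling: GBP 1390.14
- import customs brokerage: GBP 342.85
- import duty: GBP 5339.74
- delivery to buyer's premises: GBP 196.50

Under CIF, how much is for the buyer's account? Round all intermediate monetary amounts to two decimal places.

CIF: the seller pays costs through ocean freight and marine insurance to the destination port.
Seller's account: goods 292487.00 + inland to port 666.17 + export clearance 409.85 + origin terminal 231.08 + freight 8716.28 + insurance 144.38 = 302654.76
Buyer's account: destination terminal 1390.14 + brokerage 342.85 + duty 5339.74 + delivery 196.50 = 7269.23

Buyer's account: GBP 7269.23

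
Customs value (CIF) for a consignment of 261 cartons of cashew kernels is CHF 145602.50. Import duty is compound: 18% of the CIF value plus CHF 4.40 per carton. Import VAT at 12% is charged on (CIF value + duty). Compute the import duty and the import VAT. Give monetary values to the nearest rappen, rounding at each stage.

Import duty: CHF 27356.85; import VAT: CHF 20755.12

Ad valorem component: 145602.50 × 18% = 26208.45
Specific component: 261 × 4.40 = 1148.40
Import duty = 26208.45 + 1148.40 = 27356.85
VAT base = CIF + duty = 145602.50 + 27356.85 = 172959.35
Import VAT = 172959.35 × 12% = 20755.12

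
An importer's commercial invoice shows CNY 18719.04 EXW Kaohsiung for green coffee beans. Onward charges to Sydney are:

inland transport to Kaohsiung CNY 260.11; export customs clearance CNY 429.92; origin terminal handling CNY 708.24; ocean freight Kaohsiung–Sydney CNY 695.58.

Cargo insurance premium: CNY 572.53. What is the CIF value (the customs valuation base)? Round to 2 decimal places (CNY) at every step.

CIF value: CNY 21385.42

CIF = EXW price + pre-shipment costs + freight + insurance
CIF = 18719.04 + 260.11 + 429.92 + 708.24 + 695.58 + 572.53 = 21385.42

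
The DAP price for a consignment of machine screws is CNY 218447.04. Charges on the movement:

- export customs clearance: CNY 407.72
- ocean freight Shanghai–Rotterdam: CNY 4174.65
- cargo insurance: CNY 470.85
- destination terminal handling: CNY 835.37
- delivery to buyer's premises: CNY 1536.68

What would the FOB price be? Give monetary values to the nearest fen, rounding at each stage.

Not relevant to the conversion: export clearance — on the seller under both DAP and FOB; already in the DAP price and stays in the FOB price.
From DAP to FOB, the seller no longer bears: freight, insurance, destination terminal, delivery.
FOB price = 218447.04 − 4174.65 − 470.85 − 835.37 − 1536.68 = 211429.49

FOB price: CNY 211429.49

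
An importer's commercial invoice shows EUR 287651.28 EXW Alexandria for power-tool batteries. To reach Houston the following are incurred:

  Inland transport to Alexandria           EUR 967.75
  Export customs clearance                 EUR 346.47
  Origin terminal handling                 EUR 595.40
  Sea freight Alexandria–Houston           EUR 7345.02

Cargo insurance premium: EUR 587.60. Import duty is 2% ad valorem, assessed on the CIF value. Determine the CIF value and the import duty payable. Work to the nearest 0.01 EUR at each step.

CIF value: EUR 297493.52; import duty: EUR 5949.87

CIF = EXW price + pre-shipment costs + freight + insurance
CIF = 287651.28 + 967.75 + 346.47 + 595.40 + 7345.02 + 587.60 = 297493.52
Import duty = 297493.52 × 2% = 5949.87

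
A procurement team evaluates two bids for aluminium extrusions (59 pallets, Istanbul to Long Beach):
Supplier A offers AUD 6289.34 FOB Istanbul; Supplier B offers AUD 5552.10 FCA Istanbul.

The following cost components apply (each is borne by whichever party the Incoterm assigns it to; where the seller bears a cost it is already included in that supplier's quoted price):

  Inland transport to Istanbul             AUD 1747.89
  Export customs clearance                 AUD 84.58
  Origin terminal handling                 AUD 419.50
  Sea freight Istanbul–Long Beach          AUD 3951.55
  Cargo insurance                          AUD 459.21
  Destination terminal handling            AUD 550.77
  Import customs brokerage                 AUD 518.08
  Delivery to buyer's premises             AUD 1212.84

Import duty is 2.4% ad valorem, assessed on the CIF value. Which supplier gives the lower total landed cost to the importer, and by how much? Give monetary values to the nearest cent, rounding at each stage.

Supplier B is cheaper by AUD 325.36

Supplier A (FOB):
CIF value = FOB price + freight + insurance = 6289.34 + 3951.55 + 459.21 = 10700.10
Import duty = 10700.10 × 2.4% = 256.80
Buyer bears (A): 3951.55 + 459.21 + 550.77 + 518.08 + 1212.84 = 6692.45
Landed cost (A) = invoice 6289.34 + 6692.45 + duty 256.80 = 13238.59
Supplier B (FCA):
CIF value = FCA price + origin terminal + freight + insurance = 5552.10 + 419.50 + 3951.55 + 459.21 = 10382.36
Import duty = 10382.36 × 2.4% = 249.18
Buyer bears (B): 419.50 + 3951.55 + 459.21 + 550.77 + 518.08 + 1212.84 = 7111.95
Landed cost (B) = invoice 5552.10 + 7111.95 + duty 249.18 = 12913.23
Difference = |13238.59 − 12913.23| = 325.36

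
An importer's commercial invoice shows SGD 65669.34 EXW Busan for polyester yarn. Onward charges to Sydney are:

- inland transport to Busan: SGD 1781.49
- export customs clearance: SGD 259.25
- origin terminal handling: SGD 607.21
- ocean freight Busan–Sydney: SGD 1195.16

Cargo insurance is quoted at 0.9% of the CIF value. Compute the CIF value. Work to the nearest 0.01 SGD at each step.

Let C be the CIF value. C = EXW price + pre-shipment costs + freight + 0.9% × C
C − 0.9% × C = 65669.34 + 1781.49 + 259.25 + 607.21 + 1195.16
0.991 × C = 69512.45
C = 69512.45 / 0.991 = 70143.74
Insurance premium = 0.9% × 70143.74 = 631.29

CIF value: SGD 70143.74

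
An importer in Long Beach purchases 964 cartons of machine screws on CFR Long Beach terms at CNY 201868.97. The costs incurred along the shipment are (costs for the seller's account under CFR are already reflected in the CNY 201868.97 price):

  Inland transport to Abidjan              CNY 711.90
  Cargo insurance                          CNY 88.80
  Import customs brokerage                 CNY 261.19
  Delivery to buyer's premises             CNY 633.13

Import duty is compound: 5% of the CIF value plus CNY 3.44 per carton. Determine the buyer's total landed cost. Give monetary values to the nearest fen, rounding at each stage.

CFR: the seller pays costs through ocean freight to the destination port, but not insurance.
Already in the invoice (seller's account under CFR): inland to port — exclude.
CIF value = CFR price + insurance = 201868.97 + 88.80 = 201957.77
Ad valorem component: 201957.77 × 5% = 10097.89
Specific component: 964 × 3.44 = 3316.16
Import duty = 10097.89 + 3316.16 = 13414.05
Buyer bears: insurance 88.80 + brokerage 261.19 + delivery 633.13 + duty 13414.05 = 14397.17
Landed cost = invoice 201868.97 + 14397.17 = 216266.14

Total landed cost: CNY 216266.14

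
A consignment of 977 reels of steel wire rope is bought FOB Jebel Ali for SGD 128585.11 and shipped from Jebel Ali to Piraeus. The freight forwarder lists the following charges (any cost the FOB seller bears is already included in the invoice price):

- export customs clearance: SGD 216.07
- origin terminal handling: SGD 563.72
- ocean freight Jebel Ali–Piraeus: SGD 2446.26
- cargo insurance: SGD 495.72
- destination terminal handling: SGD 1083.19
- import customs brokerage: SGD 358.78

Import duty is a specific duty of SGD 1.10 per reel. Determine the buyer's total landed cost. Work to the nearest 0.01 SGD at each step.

Total landed cost: SGD 134043.76

FOB: the seller bears costs until goods are on board at the origin port; the buyer bears freight, insurance and all costs thereafter.
Already in the invoice (seller's account under FOB): export clearance, origin terminal — exclude.
CIF value = FOB price + freight + insurance = 128585.11 + 2446.26 + 495.72 = 131527.09
Import duty = 977 × 1.10 = 1074.70
Buyer bears: freight 2446.26 + insurance 495.72 + destination terminal 1083.19 + brokerage 358.78 + duty 1074.70 = 5458.65
Landed cost = invoice 128585.11 + 5458.65 = 134043.76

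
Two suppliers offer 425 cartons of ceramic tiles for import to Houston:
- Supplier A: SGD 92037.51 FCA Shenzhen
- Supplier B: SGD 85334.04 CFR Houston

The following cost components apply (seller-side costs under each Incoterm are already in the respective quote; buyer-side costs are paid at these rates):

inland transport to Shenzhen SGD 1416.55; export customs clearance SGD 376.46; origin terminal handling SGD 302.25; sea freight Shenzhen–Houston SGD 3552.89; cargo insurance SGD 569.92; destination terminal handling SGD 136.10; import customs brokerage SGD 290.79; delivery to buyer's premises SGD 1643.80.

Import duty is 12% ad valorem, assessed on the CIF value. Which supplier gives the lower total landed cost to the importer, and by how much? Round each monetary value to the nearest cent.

Supplier B is cheaper by SGD 11825.64

Supplier A (FCA):
CIF value = FCA price + origin terminal + freight + insurance = 92037.51 + 302.25 + 3552.89 + 569.92 = 96462.57
Import duty = 96462.57 × 12% = 11575.51
Buyer bears (A): 302.25 + 3552.89 + 569.92 + 136.10 + 290.79 + 1643.80 = 6495.75
Landed cost (A) = invoice 92037.51 + 6495.75 + duty 11575.51 = 110108.77
Supplier B (CFR):
CIF value = CFR price + insurance = 85334.04 + 569.92 = 85903.96
Import duty = 85903.96 × 12% = 10308.48
Buyer bears (B): 569.92 + 136.10 + 290.79 + 1643.80 = 2640.61
Landed cost (B) = invoice 85334.04 + 2640.61 + duty 10308.48 = 98283.13
Difference = |110108.77 − 98283.13| = 11825.64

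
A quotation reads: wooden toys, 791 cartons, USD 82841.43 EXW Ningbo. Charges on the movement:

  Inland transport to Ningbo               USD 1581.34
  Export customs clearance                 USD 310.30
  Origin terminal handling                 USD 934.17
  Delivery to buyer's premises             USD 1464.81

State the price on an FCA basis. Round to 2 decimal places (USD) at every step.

Not relevant to the conversion: origin terminal, delivery — on the buyer under both terms; not part of either seller's price.
From EXW to FCA, the seller additionally bears: inland to port, export clearance.
FCA price = 82841.43 + 1581.34 + 310.30 = 84733.07

FCA price: USD 84733.07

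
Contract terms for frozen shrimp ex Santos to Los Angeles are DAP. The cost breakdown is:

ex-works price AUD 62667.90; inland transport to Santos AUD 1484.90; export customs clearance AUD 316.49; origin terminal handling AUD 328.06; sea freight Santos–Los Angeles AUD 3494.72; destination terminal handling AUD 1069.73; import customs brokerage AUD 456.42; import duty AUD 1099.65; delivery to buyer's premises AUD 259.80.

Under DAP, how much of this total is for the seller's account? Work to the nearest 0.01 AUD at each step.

Seller's account: AUD 69621.60

DAP: the seller bears all costs to the named destination except import duty and clearance.
Seller's account: goods 62667.90 + inland to port 1484.90 + export clearance 316.49 + origin terminal 328.06 + freight 3494.72 + destination terminal 1069.73 + delivery 259.80 = 69621.60
Buyer's account: brokerage 456.42 + duty 1099.65 = 1556.07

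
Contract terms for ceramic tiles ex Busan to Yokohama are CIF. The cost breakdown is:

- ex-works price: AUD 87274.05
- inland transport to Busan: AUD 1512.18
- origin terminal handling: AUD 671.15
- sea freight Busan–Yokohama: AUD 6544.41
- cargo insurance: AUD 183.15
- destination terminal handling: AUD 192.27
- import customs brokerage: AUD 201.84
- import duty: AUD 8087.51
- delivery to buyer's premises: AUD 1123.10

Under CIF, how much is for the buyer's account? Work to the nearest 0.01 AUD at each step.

Buyer's account: AUD 9604.72

CIF: the seller pays costs through ocean freight and marine insurance to the destination port.
Seller's account: goods 87274.05 + inland to port 1512.18 + origin terminal 671.15 + freight 6544.41 + insurance 183.15 = 96184.94
Buyer's account: destination terminal 192.27 + brokerage 201.84 + duty 8087.51 + delivery 1123.10 = 9604.72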